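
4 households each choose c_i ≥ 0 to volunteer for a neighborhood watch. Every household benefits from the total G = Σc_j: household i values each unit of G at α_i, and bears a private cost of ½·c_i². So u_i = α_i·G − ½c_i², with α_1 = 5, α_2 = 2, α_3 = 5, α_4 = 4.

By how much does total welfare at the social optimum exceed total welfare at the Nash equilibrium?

Household i's FOC: ∂u_i/∂c_i = α_i − c_i = 0, so c_i* = α_i.
NE contributions = (5, 2, 5, 4); G = 16.
W^NE = (Σα)·G − ½Σα_i² = 16² − ½·70 = 221.
Planner sets c_i = Σα_j = 16 for every i, so G^SO = 4·16 = 64.
W^SO = (Σα)·G^SO − ½·4·(Σα)² = (4/2)·16² = 512.
Deadweight loss = W^SO − W^NE = 291.

291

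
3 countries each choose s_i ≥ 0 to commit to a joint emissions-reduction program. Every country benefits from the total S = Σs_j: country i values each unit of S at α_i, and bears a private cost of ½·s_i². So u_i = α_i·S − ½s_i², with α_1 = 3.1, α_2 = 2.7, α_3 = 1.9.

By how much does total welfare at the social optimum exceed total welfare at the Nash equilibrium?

39.9

Country i's FOC: ∂u_i/∂s_i = α_i − s_i = 0, so s_i* = α_i.
NE contributions = (3.1, 2.7, 1.9); S = 7.7.
W^NE = (Σα)·S − ½Σα_i² = 7.7² − ½·20.51 = 49.035.
Planner sets s_i = Σα_j = 7.7 for every i, so S^SO = 3·7.7 = 23.1.
W^SO = (Σα)·S^SO − ½·3·(Σα)² = (3/2)·7.7² = 88.935.
Deadweight loss = W^SO − W^NE = 39.9.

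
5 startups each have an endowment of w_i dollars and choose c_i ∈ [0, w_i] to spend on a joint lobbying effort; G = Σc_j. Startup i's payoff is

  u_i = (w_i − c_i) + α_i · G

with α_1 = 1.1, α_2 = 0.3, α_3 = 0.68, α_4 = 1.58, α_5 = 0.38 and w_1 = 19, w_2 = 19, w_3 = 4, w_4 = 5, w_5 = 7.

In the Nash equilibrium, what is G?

24

∂u_i/∂c_i = α_i − 1, so startup i contributes w_i if α_i > 1, else 0.
α_i > 1 for i ∈ {1, 4}; NE contributions (19, 0, 0, 5, 0), G = 24.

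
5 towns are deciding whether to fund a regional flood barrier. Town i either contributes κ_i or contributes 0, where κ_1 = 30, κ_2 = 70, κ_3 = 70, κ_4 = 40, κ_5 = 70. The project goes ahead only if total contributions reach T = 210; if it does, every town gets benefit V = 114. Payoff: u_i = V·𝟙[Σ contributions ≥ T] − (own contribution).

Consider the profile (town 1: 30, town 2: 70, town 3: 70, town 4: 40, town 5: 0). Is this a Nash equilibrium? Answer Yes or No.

Total = 210 ≥ 210: provided.
Town 1 (pledges 30, payoff 84): dropping to 0 → total 180, payoff 0. No gain.
Town 2 (pledges 70, payoff 44): dropping to 0 → total 140, payoff 0. No gain.
Town 3 (pledges 70, payoff 44): dropping to 0 → total 140, payoff 0. No gain.
Town 4 (pledges 40, payoff 74): dropping to 0 → total 170, payoff 0. No gain.
Town 5 (pledges 0, payoff 114): pledging 70 → total 280, payoff 44. No gain.

Yes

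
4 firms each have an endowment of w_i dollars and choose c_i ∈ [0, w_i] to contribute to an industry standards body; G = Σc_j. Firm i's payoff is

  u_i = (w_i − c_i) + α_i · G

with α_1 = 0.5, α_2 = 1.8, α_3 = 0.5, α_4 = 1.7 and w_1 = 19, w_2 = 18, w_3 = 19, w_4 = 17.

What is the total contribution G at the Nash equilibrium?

∂u_i/∂c_i = α_i − 1, so firm i contributes w_i if α_i > 1, else 0.
α_i > 1 for i ∈ {2, 4}; NE contributions (0, 18, 0, 17), G = 35.

35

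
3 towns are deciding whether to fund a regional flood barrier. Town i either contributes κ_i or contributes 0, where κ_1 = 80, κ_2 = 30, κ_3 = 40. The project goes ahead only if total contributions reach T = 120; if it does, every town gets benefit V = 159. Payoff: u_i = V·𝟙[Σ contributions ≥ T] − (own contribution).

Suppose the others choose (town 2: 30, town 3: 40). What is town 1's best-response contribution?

Others' total = 70. Contributing 80 brings total to 150 ≥ 120: gain V − κ_1 = 79.
Best response: 80.

80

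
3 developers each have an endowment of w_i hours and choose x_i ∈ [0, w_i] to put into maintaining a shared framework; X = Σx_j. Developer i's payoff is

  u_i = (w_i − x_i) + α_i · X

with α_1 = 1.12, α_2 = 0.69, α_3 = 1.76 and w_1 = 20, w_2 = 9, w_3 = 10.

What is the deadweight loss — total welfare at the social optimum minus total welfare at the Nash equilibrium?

23.13

∂u_i/∂x_i = α_i − 1, so developer i contributes w_i if α_i > 1, else 0.
α_i > 1 for i ∈ {1, 3}; NE contributions (20, 0, 10), X = 30.
W^NE = Σw_i − X^NE + (Σα_i)·X^NE = 39 + 2.57·30 = 116.1.
Planner: ∂(Σu_j)/∂x_i = Σα_j − 1 = 2.57 > 0, so everyone contributes w_i; X^SO = 39, W^SO = 39 + 2.57·39 = 139.23.
Deadweight loss = 23.13.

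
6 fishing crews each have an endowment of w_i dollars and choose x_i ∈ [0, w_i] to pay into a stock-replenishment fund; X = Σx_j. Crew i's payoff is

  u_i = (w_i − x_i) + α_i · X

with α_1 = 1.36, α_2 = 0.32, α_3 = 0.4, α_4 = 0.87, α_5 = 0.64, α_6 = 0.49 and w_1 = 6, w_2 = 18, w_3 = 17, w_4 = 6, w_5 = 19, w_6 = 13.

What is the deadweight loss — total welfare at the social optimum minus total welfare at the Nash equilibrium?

224.84

∂u_i/∂x_i = α_i − 1, so crew i contributes w_i if α_i > 1, else 0.
α_i > 1 for i ∈ {1}; NE contributions (6, 0, 0, 0, 0, 0), X = 6.
W^NE = Σw_i − X^NE + (Σα_i)·X^NE = 79 + 3.08·6 = 97.48.
Planner: ∂(Σu_j)/∂x_i = Σα_j − 1 = 3.08 > 0, so everyone contributes w_i; X^SO = 79, W^SO = 79 + 3.08·79 = 322.32.
Deadweight loss = 224.84.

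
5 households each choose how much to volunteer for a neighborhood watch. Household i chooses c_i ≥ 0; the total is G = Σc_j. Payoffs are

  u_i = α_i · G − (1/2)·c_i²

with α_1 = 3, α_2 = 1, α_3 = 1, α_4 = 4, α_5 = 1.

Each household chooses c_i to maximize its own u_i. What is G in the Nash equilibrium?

Household i's FOC: ∂u_i/∂c_i = α_i − c_i = 0, so c_i* = α_i.
NE contributions = (3, 1, 1, 4, 1); G = 10.

10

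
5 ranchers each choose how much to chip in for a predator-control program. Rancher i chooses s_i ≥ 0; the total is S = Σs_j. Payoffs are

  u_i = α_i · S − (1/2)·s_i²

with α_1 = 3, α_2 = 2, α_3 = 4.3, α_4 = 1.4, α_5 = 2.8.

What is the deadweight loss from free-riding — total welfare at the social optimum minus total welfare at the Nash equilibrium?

Rancher i's FOC: ∂u_i/∂s_i = α_i − s_i = 0, so s_i* = α_i.
NE contributions = (3, 2, 4.3, 1.4, 2.8); S = 13.5.
W^NE = (Σα)·S − ½Σα_i² = 13.5² − ½·41.29 = 161.605.
Planner sets s_i = Σα_j = 13.5 for every i, so S^SO = 5·13.5 = 67.5.
W^SO = (Σα)·S^SO − ½·5·(Σα)² = (5/2)·13.5² = 455.625.
Deadweight loss = W^SO − W^NE = 294.02.

294.02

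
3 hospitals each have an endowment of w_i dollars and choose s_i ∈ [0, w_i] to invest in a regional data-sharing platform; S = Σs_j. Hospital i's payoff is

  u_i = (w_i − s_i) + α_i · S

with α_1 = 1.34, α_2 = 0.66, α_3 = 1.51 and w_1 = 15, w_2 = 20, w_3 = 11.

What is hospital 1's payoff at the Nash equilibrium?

∂u_i/∂s_i = α_i − 1, so hospital i contributes w_i if α_i > 1, else 0.
α_i > 1 for i ∈ {1, 3}; NE contributions (15, 0, 11), S = 26.
u_1 = (15 − 15) + 1.34·26 = 34.84.

34.84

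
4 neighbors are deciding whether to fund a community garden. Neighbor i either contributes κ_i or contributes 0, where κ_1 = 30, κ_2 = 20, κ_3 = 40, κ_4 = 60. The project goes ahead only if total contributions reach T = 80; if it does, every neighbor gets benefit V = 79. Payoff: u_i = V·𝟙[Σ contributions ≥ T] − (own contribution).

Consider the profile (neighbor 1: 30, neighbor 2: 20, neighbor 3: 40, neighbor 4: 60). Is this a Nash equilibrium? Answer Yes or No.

No

Total = 150 ≥ 80: provided.
Neighbor 1 (pledges 30, payoff 49): dropping to 0 → total 120, payoff 79. Profitable deviation.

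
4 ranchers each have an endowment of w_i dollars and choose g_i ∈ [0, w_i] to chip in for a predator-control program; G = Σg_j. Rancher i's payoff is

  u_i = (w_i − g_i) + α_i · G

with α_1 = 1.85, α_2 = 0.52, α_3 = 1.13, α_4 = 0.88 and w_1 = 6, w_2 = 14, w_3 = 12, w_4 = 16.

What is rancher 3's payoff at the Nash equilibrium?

20.34

∂u_i/∂g_i = α_i − 1, so rancher i contributes w_i if α_i > 1, else 0.
α_i > 1 for i ∈ {1, 3}; NE contributions (6, 0, 12, 0), G = 18.
u_3 = (12 − 12) + 1.13·18 = 20.34.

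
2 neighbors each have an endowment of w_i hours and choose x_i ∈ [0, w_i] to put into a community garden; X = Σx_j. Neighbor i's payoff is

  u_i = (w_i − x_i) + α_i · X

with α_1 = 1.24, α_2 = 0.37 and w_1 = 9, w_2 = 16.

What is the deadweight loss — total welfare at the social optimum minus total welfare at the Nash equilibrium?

9.76

∂u_i/∂x_i = α_i − 1, so neighbor i contributes w_i if α_i > 1, else 0.
α_i > 1 for i ∈ {1}; NE contributions (9, 0), X = 9.
W^NE = Σw_i − X^NE + (Σα_i)·X^NE = 25 + 0.61·9 = 30.49.
Planner: ∂(Σu_j)/∂x_i = Σα_j − 1 = 0.61 > 0, so everyone contributes w_i; X^SO = 25, W^SO = 25 + 0.61·25 = 40.25.
Deadweight loss = 9.76.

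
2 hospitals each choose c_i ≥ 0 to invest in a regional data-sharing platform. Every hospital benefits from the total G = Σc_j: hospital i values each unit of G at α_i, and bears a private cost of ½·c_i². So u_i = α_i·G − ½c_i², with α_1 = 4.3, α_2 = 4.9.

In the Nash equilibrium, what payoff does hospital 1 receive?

30.315

Hospital i's FOC: ∂u_i/∂c_i = α_i − c_i = 0, so c_i* = α_i.
NE contributions = (4.3, 4.9); G = 9.2.
u_1 = α_1·G − ½·(c_1)² = 4.3·9.2 − ½·4.3² = 30.315.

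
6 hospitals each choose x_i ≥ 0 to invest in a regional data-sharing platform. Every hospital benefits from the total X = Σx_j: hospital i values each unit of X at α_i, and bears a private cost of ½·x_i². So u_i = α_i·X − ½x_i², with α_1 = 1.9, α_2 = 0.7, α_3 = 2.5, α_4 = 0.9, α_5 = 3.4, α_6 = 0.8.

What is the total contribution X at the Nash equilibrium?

Hospital i's FOC: ∂u_i/∂x_i = α_i − x_i = 0, so x_i* = α_i.
NE contributions = (1.9, 0.7, 2.5, 0.9, 3.4, 0.8); X = 10.2.

10.2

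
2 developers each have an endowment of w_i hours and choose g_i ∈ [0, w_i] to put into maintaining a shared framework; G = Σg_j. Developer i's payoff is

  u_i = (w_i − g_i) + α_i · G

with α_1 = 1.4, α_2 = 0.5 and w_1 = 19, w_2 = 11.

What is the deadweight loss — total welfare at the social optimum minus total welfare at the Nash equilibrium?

∂u_i/∂g_i = α_i − 1, so developer i contributes w_i if α_i > 1, else 0.
α_i > 1 for i ∈ {1}; NE contributions (19, 0), G = 19.
W^NE = Σw_i − G^NE + (Σα_i)·G^NE = 30 + 0.9·19 = 47.1.
Planner: ∂(Σu_j)/∂g_i = Σα_j − 1 = 0.9 > 0, so everyone contributes w_i; G^SO = 30, W^SO = 30 + 0.9·30 = 57.
Deadweight loss = 9.9.

9.9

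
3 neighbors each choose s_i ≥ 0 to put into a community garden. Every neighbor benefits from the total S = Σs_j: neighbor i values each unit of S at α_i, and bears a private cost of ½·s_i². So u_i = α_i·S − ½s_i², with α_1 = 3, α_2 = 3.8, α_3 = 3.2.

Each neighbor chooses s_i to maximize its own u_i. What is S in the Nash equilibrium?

10

Neighbor i's FOC: ∂u_i/∂s_i = α_i − s_i = 0, so s_i* = α_i.
NE contributions = (3, 3.8, 3.2); S = 10.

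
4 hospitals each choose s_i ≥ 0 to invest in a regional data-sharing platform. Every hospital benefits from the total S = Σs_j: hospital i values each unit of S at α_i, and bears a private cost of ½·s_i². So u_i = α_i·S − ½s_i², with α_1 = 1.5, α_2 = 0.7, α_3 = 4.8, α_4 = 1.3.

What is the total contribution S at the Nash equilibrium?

8.3

Hospital i's FOC: ∂u_i/∂s_i = α_i − s_i = 0, so s_i* = α_i.
NE contributions = (1.5, 0.7, 4.8, 1.3); S = 8.3.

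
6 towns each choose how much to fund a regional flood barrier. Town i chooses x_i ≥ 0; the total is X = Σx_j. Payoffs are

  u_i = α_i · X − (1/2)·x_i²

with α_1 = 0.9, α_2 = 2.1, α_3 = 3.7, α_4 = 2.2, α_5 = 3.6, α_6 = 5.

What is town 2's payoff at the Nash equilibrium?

Town i's FOC: ∂u_i/∂x_i = α_i − x_i = 0, so x_i* = α_i.
NE contributions = (0.9, 2.1, 3.7, 2.2, 3.6, 5); X = 17.5.
u_2 = α_2·X − ½·(x_2)² = 2.1·17.5 − ½·2.1² = 34.545.

34.545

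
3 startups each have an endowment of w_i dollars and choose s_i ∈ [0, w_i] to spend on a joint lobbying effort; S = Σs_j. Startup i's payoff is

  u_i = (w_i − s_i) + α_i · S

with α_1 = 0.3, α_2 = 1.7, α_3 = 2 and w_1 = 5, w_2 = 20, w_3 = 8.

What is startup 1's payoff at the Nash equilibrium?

∂u_i/∂s_i = α_i − 1, so startup i contributes w_i if α_i > 1, else 0.
α_i > 1 for i ∈ {2, 3}; NE contributions (0, 20, 8), S = 28.
u_1 = (5 − 0) + 0.3·28 = 13.4.

13.4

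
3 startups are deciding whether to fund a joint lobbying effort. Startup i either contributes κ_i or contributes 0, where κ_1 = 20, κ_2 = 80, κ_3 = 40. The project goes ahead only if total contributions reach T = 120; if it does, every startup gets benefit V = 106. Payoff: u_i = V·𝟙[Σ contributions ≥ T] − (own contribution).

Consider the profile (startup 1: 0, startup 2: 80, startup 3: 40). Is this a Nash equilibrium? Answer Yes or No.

Yes

Total = 120 ≥ 120: provided.
Startup 1 (pledges 0, payoff 106): pledging 20 → total 140, payoff 86. No gain.
Startup 2 (pledges 80, payoff 26): dropping to 0 → total 40, payoff 0. No gain.
Startup 3 (pledges 40, payoff 66): dropping to 0 → total 80, payoff 0. No gain.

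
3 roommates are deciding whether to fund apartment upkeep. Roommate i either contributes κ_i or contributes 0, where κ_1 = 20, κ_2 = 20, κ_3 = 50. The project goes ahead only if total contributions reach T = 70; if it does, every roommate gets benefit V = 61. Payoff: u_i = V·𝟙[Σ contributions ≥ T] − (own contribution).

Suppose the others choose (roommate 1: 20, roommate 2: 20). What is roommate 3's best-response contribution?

50

Others' total = 40. Contributing 50 brings total to 90 ≥ 70: gain V − κ_3 = 11.
Best response: 50.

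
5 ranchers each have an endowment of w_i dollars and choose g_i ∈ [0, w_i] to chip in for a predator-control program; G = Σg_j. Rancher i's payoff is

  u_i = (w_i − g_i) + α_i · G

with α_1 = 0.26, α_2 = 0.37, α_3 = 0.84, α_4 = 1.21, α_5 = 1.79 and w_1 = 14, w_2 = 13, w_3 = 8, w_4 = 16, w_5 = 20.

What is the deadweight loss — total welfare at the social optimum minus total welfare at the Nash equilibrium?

121.45

∂u_i/∂g_i = α_i − 1, so rancher i contributes w_i if α_i > 1, else 0.
α_i > 1 for i ∈ {4, 5}; NE contributions (0, 0, 0, 16, 20), G = 36.
W^NE = Σw_i − G^NE + (Σα_i)·G^NE = 71 + 3.47·36 = 195.92.
Planner: ∂(Σu_j)/∂g_i = Σα_j − 1 = 3.47 > 0, so everyone contributes w_i; G^SO = 71, W^SO = 71 + 3.47·71 = 317.37.
Deadweight loss = 121.45.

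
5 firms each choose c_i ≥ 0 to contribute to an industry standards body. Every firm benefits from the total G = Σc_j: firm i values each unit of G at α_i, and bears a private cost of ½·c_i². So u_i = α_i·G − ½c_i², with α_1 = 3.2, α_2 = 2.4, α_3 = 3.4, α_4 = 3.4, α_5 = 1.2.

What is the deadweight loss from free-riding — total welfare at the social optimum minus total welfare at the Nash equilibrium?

Firm i's FOC: ∂u_i/∂c_i = α_i − c_i = 0, so c_i* = α_i.
NE contributions = (3.2, 2.4, 3.4, 3.4, 1.2); G = 13.6.
W^NE = (Σα)·G − ½Σα_i² = 13.6² − ½·40.56 = 164.68.
Planner sets c_i = Σα_j = 13.6 for every i, so G^SO = 5·13.6 = 68.
W^SO = (Σα)·G^SO − ½·5·(Σα)² = (5/2)·13.6² = 462.4.
Deadweight loss = W^SO − W^NE = 297.72.

297.72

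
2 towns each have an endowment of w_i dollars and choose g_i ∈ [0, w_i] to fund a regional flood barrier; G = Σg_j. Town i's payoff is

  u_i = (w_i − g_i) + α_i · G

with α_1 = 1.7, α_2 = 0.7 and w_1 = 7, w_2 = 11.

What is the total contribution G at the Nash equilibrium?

∂u_i/∂g_i = α_i − 1, so town i contributes w_i if α_i > 1, else 0.
α_i > 1 for i ∈ {1}; NE contributions (7, 0), G = 7.

7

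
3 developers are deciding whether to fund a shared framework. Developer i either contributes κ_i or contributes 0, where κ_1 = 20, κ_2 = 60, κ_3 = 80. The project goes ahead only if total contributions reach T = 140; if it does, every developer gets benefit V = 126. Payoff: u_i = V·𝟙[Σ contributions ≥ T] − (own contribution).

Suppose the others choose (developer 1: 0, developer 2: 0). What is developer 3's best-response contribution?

0

Others' total = 0. Even contributing 80 gives 80 < 140: no benefit either way.
Best response: 0.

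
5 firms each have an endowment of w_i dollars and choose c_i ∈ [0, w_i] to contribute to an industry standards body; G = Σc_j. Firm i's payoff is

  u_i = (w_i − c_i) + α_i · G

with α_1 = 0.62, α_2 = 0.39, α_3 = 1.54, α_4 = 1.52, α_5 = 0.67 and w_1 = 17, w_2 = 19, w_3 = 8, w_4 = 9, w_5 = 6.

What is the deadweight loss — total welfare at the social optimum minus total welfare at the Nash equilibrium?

∂u_i/∂c_i = α_i − 1, so firm i contributes w_i if α_i > 1, else 0.
α_i > 1 for i ∈ {3, 4}; NE contributions (0, 0, 8, 9, 0), G = 17.
W^NE = Σw_i − G^NE + (Σα_i)·G^NE = 59 + 3.74·17 = 122.58.
Planner: ∂(Σu_j)/∂c_i = Σα_j − 1 = 3.74 > 0, so everyone contributes w_i; G^SO = 59, W^SO = 59 + 3.74·59 = 279.66.
Deadweight loss = 157.08.

157.08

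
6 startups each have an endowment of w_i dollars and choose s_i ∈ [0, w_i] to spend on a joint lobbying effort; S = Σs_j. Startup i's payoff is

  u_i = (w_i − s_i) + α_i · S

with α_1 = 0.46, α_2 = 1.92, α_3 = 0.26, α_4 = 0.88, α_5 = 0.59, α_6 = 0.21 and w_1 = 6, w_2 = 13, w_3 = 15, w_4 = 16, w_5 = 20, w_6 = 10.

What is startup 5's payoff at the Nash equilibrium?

27.67

∂u_i/∂s_i = α_i − 1, so startup i contributes w_i if α_i > 1, else 0.
α_i > 1 for i ∈ {2}; NE contributions (0, 13, 0, 0, 0, 0), S = 13.
u_5 = (20 − 0) + 0.59·13 = 27.67.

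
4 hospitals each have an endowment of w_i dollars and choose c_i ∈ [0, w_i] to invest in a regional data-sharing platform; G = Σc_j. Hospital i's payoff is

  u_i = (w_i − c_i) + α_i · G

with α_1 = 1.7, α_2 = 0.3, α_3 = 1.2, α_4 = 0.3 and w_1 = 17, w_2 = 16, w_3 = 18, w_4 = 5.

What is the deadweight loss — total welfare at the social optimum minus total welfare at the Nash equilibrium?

∂u_i/∂c_i = α_i − 1, so hospital i contributes w_i if α_i > 1, else 0.
α_i > 1 for i ∈ {1, 3}; NE contributions (17, 0, 18, 0), G = 35.
W^NE = Σw_i − G^NE + (Σα_i)·G^NE = 56 + 2.5·35 = 143.5.
Planner: ∂(Σu_j)/∂c_i = Σα_j − 1 = 2.5 > 0, so everyone contributes w_i; G^SO = 56, W^SO = 56 + 2.5·56 = 196.
Deadweight loss = 52.5.

52.5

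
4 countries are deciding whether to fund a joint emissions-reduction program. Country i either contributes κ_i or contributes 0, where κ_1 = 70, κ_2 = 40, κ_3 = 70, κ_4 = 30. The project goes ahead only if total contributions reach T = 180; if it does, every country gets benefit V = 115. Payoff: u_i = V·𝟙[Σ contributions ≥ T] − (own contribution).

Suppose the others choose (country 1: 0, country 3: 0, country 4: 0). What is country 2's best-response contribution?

0

Others' total = 0. Even contributing 40 gives 40 < 180: no benefit either way.
Best response: 0.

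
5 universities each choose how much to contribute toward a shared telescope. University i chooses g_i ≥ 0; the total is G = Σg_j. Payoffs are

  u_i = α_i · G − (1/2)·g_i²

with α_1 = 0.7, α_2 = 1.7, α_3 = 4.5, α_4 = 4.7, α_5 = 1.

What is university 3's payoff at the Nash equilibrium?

46.575

University i's FOC: ∂u_i/∂g_i = α_i − g_i = 0, so g_i* = α_i.
NE contributions = (0.7, 1.7, 4.5, 4.7, 1); G = 12.6.
u_3 = α_3·G − ½·(g_3)² = 4.5·12.6 − ½·4.5² = 46.575.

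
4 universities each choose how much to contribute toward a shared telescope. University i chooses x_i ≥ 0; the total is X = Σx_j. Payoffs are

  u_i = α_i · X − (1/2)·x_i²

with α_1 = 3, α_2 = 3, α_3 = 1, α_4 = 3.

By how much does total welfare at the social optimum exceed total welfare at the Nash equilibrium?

University i's FOC: ∂u_i/∂x_i = α_i − x_i = 0, so x_i* = α_i.
NE contributions = (3, 3, 1, 3); X = 10.
W^NE = (Σα)·X − ½Σα_i² = 10² − ½·28 = 86.
Planner sets x_i = Σα_j = 10 for every i, so X^SO = 4·10 = 40.
W^SO = (Σα)·X^SO − ½·4·(Σα)² = (4/2)·10² = 200.
Deadweight loss = W^SO − W^NE = 114.

114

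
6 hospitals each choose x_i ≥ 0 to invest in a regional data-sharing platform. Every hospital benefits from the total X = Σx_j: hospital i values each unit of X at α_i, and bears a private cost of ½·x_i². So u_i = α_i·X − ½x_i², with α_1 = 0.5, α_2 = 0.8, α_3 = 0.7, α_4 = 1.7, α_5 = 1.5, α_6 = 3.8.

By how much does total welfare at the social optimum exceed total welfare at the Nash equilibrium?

Hospital i's FOC: ∂u_i/∂x_i = α_i − x_i = 0, so x_i* = α_i.
NE contributions = (0.5, 0.8, 0.7, 1.7, 1.5, 3.8); X = 9.
W^NE = (Σα)·X − ½Σα_i² = 9² − ½·20.96 = 70.52.
Planner sets x_i = Σα_j = 9 for every i, so X^SO = 6·9 = 54.
W^SO = (Σα)·X^SO − ½·6·(Σα)² = (6/2)·9² = 243.
Deadweight loss = W^SO − W^NE = 172.48.

172.48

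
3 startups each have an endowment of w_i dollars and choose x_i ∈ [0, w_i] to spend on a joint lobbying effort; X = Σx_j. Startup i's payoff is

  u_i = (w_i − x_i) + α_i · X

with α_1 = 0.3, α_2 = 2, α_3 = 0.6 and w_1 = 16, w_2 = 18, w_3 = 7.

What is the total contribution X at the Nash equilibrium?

18

∂u_i/∂x_i = α_i − 1, so startup i contributes w_i if α_i > 1, else 0.
α_i > 1 for i ∈ {2}; NE contributions (0, 18, 0), X = 18.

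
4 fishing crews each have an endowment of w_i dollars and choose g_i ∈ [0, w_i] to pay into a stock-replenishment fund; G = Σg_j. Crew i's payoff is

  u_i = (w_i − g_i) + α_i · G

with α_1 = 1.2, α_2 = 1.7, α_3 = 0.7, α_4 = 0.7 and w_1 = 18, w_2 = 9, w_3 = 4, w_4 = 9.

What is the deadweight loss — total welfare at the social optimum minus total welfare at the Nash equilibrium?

42.9

∂u_i/∂g_i = α_i − 1, so crew i contributes w_i if α_i > 1, else 0.
α_i > 1 for i ∈ {1, 2}; NE contributions (18, 9, 0, 0), G = 27.
W^NE = Σw_i − G^NE + (Σα_i)·G^NE = 40 + 3.3·27 = 129.1.
Planner: ∂(Σu_j)/∂g_i = Σα_j − 1 = 3.3 > 0, so everyone contributes w_i; G^SO = 40, W^SO = 40 + 3.3·40 = 172.
Deadweight loss = 42.9.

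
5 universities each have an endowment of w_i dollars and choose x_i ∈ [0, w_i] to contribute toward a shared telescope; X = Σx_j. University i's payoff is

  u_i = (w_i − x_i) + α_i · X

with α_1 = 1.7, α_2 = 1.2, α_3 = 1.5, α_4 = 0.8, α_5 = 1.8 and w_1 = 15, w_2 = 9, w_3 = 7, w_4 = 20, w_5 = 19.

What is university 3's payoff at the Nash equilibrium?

∂u_i/∂x_i = α_i − 1, so university i contributes w_i if α_i > 1, else 0.
α_i > 1 for i ∈ {1, 2, 3, 5}; NE contributions (15, 9, 7, 0, 19), X = 50.
u_3 = (7 − 7) + 1.5·50 = 75.

75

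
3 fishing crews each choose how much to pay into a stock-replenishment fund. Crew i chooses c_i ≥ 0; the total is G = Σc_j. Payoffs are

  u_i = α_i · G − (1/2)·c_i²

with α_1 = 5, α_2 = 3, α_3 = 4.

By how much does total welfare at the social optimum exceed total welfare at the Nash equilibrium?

97

Crew i's FOC: ∂u_i/∂c_i = α_i − c_i = 0, so c_i* = α_i.
NE contributions = (5, 3, 4); G = 12.
W^NE = (Σα)·G − ½Σα_i² = 12² − ½·50 = 119.
Planner sets c_i = Σα_j = 12 for every i, so G^SO = 3·12 = 36.
W^SO = (Σα)·G^SO − ½·3·(Σα)² = (3/2)·12² = 216.
Deadweight loss = W^SO − W^NE = 97.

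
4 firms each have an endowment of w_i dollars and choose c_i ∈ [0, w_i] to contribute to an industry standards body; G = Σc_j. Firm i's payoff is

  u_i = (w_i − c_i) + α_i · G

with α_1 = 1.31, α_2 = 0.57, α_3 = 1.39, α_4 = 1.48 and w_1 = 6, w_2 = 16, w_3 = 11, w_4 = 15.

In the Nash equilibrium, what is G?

32

∂u_i/∂c_i = α_i − 1, so firm i contributes w_i if α_i > 1, else 0.
α_i > 1 for i ∈ {1, 3, 4}; NE contributions (6, 0, 11, 15), G = 32.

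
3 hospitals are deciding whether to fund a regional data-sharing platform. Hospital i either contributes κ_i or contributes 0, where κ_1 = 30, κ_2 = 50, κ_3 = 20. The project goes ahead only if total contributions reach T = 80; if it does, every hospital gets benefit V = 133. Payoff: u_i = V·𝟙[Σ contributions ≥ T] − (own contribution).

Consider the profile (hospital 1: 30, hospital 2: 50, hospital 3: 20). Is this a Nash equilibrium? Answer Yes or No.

Total = 100 ≥ 80: provided.
Hospital 1 (pledges 30, payoff 103): dropping to 0 → total 70, payoff 0. No gain.
Hospital 2 (pledges 50, payoff 83): dropping to 0 → total 50, payoff 0. No gain.
Hospital 3 (pledges 20, payoff 113): dropping to 0 → total 80, payoff 133. Profitable deviation.

No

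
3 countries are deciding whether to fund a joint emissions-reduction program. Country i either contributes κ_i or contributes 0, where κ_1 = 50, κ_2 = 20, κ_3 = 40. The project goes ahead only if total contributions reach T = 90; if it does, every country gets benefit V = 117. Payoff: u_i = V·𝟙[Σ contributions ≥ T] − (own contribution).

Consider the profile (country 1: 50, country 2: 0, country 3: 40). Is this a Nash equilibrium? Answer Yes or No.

Yes

Total = 90 ≥ 90: provided.
Country 1 (pledges 50, payoff 67): dropping to 0 → total 40, payoff 0. No gain.
Country 2 (pledges 0, payoff 117): pledging 20 → total 110, payoff 97. No gain.
Country 3 (pledges 40, payoff 77): dropping to 0 → total 50, payoff 0. No gain.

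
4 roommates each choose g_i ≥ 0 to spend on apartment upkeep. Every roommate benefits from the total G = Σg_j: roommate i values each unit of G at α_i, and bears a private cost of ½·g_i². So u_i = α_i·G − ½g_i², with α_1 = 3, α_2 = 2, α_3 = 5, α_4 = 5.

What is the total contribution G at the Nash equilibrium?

15

Roommate i's FOC: ∂u_i/∂g_i = α_i − g_i = 0, so g_i* = α_i.
NE contributions = (3, 2, 5, 5); G = 15.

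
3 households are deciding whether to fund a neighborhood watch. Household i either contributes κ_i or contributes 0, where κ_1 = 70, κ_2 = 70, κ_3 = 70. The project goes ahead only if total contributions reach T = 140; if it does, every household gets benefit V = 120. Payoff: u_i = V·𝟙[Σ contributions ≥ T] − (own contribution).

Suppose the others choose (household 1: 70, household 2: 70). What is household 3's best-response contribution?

0

Others' total = 140 ≥ 140; contributing adds cost 70 for no extra benefit.
Best response: 0.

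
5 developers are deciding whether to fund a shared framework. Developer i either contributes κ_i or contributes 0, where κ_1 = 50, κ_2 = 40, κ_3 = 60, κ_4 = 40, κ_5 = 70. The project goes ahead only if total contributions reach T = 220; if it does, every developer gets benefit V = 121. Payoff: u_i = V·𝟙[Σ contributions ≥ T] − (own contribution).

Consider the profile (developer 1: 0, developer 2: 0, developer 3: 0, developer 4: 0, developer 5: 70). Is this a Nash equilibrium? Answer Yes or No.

No

Total = 70 < 220: not provided.
Developer 1 (pledges 0, payoff 0): pledging 50 → total 120, payoff -50. No gain.
Developer 2 (pledges 0, payoff 0): pledging 40 → total 110, payoff -40. No gain.
Developer 3 (pledges 0, payoff 0): pledging 60 → total 130, payoff -60. No gain.
Developer 4 (pledges 0, payoff 0): pledging 40 → total 110, payoff -40. No gain.
Developer 5 (pledges 70, payoff -70): dropping to 0 → total 0, payoff 0. Profitable deviation.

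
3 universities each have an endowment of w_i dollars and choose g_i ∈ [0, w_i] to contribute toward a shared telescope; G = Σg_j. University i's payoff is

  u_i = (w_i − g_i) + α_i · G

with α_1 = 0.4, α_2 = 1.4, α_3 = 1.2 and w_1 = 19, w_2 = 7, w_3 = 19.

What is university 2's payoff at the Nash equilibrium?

36.4

∂u_i/∂g_i = α_i − 1, so university i contributes w_i if α_i > 1, else 0.
α_i > 1 for i ∈ {2, 3}; NE contributions (0, 7, 19), G = 26.
u_2 = (7 − 7) + 1.4·26 = 36.4.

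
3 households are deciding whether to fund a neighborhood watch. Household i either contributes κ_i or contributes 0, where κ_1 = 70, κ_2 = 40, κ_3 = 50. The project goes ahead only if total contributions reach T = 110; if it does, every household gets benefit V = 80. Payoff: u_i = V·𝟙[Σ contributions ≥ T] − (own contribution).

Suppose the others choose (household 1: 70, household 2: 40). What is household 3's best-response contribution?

0

Others' total = 110 ≥ 110; contributing adds cost 50 for no extra benefit.
Best response: 0.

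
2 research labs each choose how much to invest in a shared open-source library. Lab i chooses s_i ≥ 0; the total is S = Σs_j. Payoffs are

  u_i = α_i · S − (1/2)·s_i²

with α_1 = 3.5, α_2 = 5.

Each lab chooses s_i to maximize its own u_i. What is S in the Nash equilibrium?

8.5

Lab i's FOC: ∂u_i/∂s_i = α_i − s_i = 0, so s_i* = α_i.
NE contributions = (3.5, 5); S = 8.5.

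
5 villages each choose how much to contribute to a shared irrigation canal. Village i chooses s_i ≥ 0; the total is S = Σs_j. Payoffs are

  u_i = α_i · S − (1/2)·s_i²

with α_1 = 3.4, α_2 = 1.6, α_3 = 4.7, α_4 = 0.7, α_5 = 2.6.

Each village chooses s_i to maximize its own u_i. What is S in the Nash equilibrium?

13

Village i's FOC: ∂u_i/∂s_i = α_i − s_i = 0, so s_i* = α_i.
NE contributions = (3.4, 1.6, 4.7, 0.7, 2.6); S = 13.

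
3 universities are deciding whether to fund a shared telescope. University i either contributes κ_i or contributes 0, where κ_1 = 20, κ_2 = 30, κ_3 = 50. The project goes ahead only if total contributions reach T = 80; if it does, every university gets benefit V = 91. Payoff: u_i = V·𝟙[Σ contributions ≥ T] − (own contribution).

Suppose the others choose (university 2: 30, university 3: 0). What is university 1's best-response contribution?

0

Others' total = 30. Even contributing 20 gives 50 < 80: no benefit either way.
Best response: 0.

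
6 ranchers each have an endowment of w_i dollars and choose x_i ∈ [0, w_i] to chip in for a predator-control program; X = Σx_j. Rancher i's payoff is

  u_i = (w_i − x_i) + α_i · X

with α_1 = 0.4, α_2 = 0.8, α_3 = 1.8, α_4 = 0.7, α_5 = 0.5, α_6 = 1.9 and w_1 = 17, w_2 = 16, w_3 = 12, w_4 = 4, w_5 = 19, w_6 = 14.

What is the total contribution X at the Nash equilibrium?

∂u_i/∂x_i = α_i − 1, so rancher i contributes w_i if α_i > 1, else 0.
α_i > 1 for i ∈ {3, 6}; NE contributions (0, 0, 12, 0, 0, 14), X = 26.

26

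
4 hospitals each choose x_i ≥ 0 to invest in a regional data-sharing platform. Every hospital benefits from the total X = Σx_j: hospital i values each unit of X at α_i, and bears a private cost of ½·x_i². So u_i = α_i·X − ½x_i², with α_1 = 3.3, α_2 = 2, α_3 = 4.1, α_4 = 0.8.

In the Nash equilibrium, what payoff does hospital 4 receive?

Hospital i's FOC: ∂u_i/∂x_i = α_i − x_i = 0, so x_i* = α_i.
NE contributions = (3.3, 2, 4.1, 0.8); X = 10.2.
u_4 = α_4·X − ½·(x_4)² = 0.8·10.2 − ½·0.8² = 7.84.

7.84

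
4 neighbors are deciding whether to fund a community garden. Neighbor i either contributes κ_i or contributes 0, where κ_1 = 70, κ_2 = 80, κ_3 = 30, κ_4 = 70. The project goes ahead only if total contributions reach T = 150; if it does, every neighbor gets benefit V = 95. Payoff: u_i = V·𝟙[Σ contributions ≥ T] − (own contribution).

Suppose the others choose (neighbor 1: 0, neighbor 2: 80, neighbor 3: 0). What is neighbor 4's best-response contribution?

70

Others' total = 80. Contributing 70 brings total to 150 ≥ 150: gain V − κ_4 = 25.
Best response: 70.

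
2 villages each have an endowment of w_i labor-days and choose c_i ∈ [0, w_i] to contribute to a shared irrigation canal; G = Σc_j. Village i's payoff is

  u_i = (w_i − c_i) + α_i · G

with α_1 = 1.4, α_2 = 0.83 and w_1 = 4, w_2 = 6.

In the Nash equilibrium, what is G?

4

∂u_i/∂c_i = α_i − 1, so village i contributes w_i if α_i > 1, else 0.
α_i > 1 for i ∈ {1}; NE contributions (4, 0), G = 4.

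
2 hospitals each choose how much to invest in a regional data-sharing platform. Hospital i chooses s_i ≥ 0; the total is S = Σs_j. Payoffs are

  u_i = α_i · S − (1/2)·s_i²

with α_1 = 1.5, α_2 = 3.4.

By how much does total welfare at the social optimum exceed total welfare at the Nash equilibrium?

6.905

Hospital i's FOC: ∂u_i/∂s_i = α_i − s_i = 0, so s_i* = α_i.
NE contributions = (1.5, 3.4); S = 4.9.
W^NE = (Σα)·S − ½Σα_i² = 4.9² − ½·13.81 = 17.105.
Planner sets s_i = Σα_j = 4.9 for every i, so S^SO = 2·4.9 = 9.8.
W^SO = (Σα)·S^SO − ½·2·(Σα)² = (2/2)·4.9² = 24.01.
Deadweight loss = W^SO − W^NE = 6.905.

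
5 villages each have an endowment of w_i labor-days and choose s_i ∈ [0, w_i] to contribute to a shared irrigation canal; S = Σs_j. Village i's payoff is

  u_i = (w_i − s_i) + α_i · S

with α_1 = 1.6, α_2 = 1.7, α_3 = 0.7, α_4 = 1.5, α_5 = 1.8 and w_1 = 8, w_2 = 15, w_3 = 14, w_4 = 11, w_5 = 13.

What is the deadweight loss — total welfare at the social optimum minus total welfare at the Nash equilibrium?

88.2

∂u_i/∂s_i = α_i − 1, so village i contributes w_i if α_i > 1, else 0.
α_i > 1 for i ∈ {1, 2, 4, 5}; NE contributions (8, 15, 0, 11, 13), S = 47.
W^NE = Σw_i − S^NE + (Σα_i)·S^NE = 61 + 6.3·47 = 357.1.
Planner: ∂(Σu_j)/∂s_i = Σα_j − 1 = 6.3 > 0, so everyone contributes w_i; S^SO = 61, W^SO = 61 + 6.3·61 = 445.3.
Deadweight loss = 88.2.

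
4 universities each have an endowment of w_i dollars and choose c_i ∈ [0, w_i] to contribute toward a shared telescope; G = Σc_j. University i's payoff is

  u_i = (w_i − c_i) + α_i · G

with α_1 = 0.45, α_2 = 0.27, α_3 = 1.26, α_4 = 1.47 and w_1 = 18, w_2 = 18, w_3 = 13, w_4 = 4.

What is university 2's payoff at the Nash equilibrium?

22.59

∂u_i/∂c_i = α_i − 1, so university i contributes w_i if α_i > 1, else 0.
α_i > 1 for i ∈ {3, 4}; NE contributions (0, 0, 13, 4), G = 17.
u_2 = (18 − 0) + 0.27·17 = 22.59.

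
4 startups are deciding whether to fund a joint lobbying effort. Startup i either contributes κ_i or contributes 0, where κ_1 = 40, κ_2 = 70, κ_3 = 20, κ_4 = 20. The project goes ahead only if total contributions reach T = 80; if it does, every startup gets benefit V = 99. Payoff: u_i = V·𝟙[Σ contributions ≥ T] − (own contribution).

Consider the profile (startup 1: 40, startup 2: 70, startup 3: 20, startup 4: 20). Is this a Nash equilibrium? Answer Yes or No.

No

Total = 150 ≥ 80: provided.
Startup 1 (pledges 40, payoff 59): dropping to 0 → total 110, payoff 99. Profitable deviation.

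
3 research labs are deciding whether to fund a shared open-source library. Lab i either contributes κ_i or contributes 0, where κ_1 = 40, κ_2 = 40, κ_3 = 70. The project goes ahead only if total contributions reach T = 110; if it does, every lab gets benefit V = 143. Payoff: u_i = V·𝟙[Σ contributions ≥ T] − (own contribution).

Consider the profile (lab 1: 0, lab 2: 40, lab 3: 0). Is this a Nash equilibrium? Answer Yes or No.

No

Total = 40 < 110: not provided.
Lab 1 (pledges 0, payoff 0): pledging 40 → total 80, payoff -40. No gain.
Lab 2 (pledges 40, payoff -40): dropping to 0 → total 0, payoff 0. Profitable deviation.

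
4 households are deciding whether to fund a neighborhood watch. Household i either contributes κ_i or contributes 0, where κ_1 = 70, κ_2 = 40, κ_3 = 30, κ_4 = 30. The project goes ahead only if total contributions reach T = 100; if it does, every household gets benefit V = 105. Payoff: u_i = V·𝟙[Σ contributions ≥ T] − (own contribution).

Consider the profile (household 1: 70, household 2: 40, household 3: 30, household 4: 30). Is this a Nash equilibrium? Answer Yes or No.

No

Total = 170 ≥ 100: provided.
Household 1 (pledges 70, payoff 35): dropping to 0 → total 100, payoff 105. Profitable deviation.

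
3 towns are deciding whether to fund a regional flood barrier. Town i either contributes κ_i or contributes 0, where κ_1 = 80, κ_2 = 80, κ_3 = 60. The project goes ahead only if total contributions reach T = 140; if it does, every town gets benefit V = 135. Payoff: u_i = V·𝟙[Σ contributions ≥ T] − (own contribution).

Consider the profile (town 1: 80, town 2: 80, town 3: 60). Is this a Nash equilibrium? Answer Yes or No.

No

Total = 220 ≥ 140: provided.
Town 1 (pledges 80, payoff 55): dropping to 0 → total 140, payoff 135. Profitable deviation.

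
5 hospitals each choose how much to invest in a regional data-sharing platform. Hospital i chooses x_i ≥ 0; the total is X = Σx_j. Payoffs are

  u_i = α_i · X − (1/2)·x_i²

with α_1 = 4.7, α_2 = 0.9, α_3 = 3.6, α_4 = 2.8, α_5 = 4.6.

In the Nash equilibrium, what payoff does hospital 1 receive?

66.975

Hospital i's FOC: ∂u_i/∂x_i = α_i − x_i = 0, so x_i* = α_i.
NE contributions = (4.7, 0.9, 3.6, 2.8, 4.6); X = 16.6.
u_1 = α_1·X − ½·(x_1)² = 4.7·16.6 − ½·4.7² = 66.975.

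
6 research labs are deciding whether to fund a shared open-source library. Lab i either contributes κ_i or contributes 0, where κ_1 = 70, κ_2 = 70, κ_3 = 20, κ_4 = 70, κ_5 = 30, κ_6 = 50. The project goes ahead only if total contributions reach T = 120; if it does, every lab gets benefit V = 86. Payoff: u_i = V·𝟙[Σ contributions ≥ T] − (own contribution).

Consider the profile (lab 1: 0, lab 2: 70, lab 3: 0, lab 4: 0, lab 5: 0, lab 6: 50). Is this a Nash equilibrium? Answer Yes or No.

Total = 120 ≥ 120: provided.
Lab 1 (pledges 0, payoff 86): pledging 70 → total 190, payoff 16. No gain.
Lab 2 (pledges 70, payoff 16): dropping to 0 → total 50, payoff 0. No gain.
Lab 3 (pledges 0, payoff 86): pledging 20 → total 140, payoff 66. No gain.
Lab 4 (pledges 0, payoff 86): pledging 70 → total 190, payoff 16. No gain.
Lab 5 (pledges 0, payoff 86): pledging 30 → total 150, payoff 56. No gain.
Lab 6 (pledges 50, payoff 36): dropping to 0 → total 70, payoff 0. No gain.

Yes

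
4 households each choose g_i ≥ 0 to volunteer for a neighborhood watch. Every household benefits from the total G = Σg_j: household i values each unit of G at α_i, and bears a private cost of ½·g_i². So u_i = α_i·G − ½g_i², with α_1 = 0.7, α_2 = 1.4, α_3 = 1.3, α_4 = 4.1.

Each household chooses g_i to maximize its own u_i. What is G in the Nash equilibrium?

7.5

Household i's FOC: ∂u_i/∂g_i = α_i − g_i = 0, so g_i* = α_i.
NE contributions = (0.7, 1.4, 1.3, 4.1); G = 7.5.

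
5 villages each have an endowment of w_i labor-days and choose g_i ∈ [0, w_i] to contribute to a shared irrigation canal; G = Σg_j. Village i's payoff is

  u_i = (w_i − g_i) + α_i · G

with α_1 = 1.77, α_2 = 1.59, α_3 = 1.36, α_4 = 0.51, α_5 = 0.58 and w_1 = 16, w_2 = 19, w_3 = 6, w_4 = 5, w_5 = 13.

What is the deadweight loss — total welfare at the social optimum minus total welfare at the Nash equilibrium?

∂u_i/∂g_i = α_i − 1, so village i contributes w_i if α_i > 1, else 0.
α_i > 1 for i ∈ {1, 2, 3}; NE contributions (16, 19, 6, 0, 0), G = 41.
W^NE = Σw_i − G^NE + (Σα_i)·G^NE = 59 + 4.81·41 = 256.21.
Planner: ∂(Σu_j)/∂g_i = Σα_j − 1 = 4.81 > 0, so everyone contributes w_i; G^SO = 59, W^SO = 59 + 4.81·59 = 342.79.
Deadweight loss = 86.58.

86.58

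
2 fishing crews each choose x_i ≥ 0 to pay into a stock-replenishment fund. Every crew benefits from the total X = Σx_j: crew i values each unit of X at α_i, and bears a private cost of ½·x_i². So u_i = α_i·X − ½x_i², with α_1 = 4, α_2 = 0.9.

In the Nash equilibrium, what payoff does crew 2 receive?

Crew i's FOC: ∂u_i/∂x_i = α_i − x_i = 0, so x_i* = α_i.
NE contributions = (4, 0.9); X = 4.9.
u_2 = α_2·X − ½·(x_2)² = 0.9·4.9 − ½·0.9² = 4.005.

4.005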